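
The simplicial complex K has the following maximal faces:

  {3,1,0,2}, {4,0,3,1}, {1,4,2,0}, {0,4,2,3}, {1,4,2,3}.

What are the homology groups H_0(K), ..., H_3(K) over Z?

We work with the vertex ordering 0 < 1 < 2 < 3 < 4. The simplices of K, each written with vertices in increasing order, are:

  0-simplices (5): [0], [1], [2], [3], [4]
  1-simplices (10): [0,1], [0,2], [0,3], [0,4], [1,2], [1,3], [1,4], [2,3], [2,4], [3,4]
  2-simplices (10): [0,1,2], [0,1,3], [0,1,4], [0,2,3], [0,2,4], [0,3,4], [1,2,3], [1,2,4], [1,3,4], [2,3,4]
  3-simplices (5): [0,1,2,3], [0,1,2,4], [0,1,3,4], [0,2,3,4], [1,2,3,4]

so the chain groups are C_0 ≅ Z^5, C_1 ≅ Z^10, C_2 ≅ Z^10, C_3 ≅ Z^5.

The boundary map ∂_1: C_1 → C_0 sends each edge [p,q] (with p < q) to q − p. For instance
  ∂[1,4] = [4] − [1].
This gives a 5×10 integer matrix of rank 4; reducing to Smith normal form yields diagonal entries (1,1,1,1).

Boundary ∂_2: C_2 → C_1 acts by ∂[p,q,r] = [q,r] − [p,r] + [p,q]. For instance
  ∂[0,3,4] = [3,4] − [0,4] + [0,3],
  ∂[1,2,3] = [2,3] − [1,3] + [1,2].
As a 10×10 matrix over Z this has rank 6, with invariant factors (1,1,1,1,1,1).

Boundary ∂_3: C_3 → C_2 sends each 3-simplex σ to the alternating sum Σ_i (−1)^i (σ with its i-th vertex removed). For instance
  ∂[0,2,3,4] = [2,3,4] − [0,3,4] + [0,2,4] − [0,2,3],
  ∂[1,2,3,4] = [2,3,4] − [1,3,4] + [1,2,4] − [1,2,3].
The resulting 10×5 matrix has rank 4, and its Smith normal form has invariant factors (1,1,1,1).

Computing H_k = (kernel of ∂_k) / (image of ∂_{k+1}):

  H_0: rank C_0 − rank ∂_1 = 5 − 4 = 1, and the invariant factors of ∂_1 are all 1, so H_0 = Z.
  H_1: rank ker ∂_1 − rank ∂_2 = (10 − 4) − 6 = 0, and the invariant factors of ∂_2 are all 1, so H_1 = 0.
  H_2: rank ker ∂_2 − rank ∂_3 = (10 − 6) − 4 = 0, and the invariant factors of ∂_3 are all 1, so H_2 = 0.
  H_3: rank ker ∂_3 − rank ∂_4 = (5 − 4) − 0 = 1, and there is no ∂_4, so H_3 = Z.

H_0 ≅ Z,  H_1 = 0,  H_2 = 0,  H_3 ≅ Z.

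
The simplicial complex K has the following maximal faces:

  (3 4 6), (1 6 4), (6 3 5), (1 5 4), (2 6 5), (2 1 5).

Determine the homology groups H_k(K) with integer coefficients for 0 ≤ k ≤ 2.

Take the total order 1 < 2 < 3 < 4 < 5 < 6 on the vertex set. Then K (dimension 2) consists of the simplices:

  0-simplices (6): [1], [2], [3], [4], [5], [6]
  1-simplices (12): [1,2], [1,4], [1,5], [1,6], [2,5], [2,6], [3,4], [3,5], [3,6], [4,5], [4,6], [5,6]
  2-simplices (6): [1,2,5], [1,4,5], [1,4,6], [2,5,6], [3,4,6], [3,5,6]

so the chain groups are C_0 ≅ Z^6, C_1 ≅ Z^12, C_2 ≅ Z^6.

The boundary map ∂_1: C_1 → C_0 maps an edge to its endpoints' difference, ∂[p,q] = q − p.
This gives a 6×12 integer matrix of rank 5; reducing to Smith normal form yields diagonal entries (1,1,1,1,1).

∂_2: C_2 → C_1 sends each 2-simplex [p,q,r] to [q,r] − [p,r] + [p,q]. For instance
  ∂[1,4,5] = [4,5] − [1,5] + [1,4],
  ∂[1,2,5] = [2,5] − [1,5] + [1,2].
As a 12×6 matrix over Z this has rank 6, with invariant factors (1,1,1,1,1,1).

Reading off H_k = ker ∂_k / im ∂_{k+1}:

  H_0: rank C_0 − rank ∂_1 = 6 − 5 = 1, and the invariant factors of ∂_1 are all 1, so H_0 = Z.
  H_1: rank ker ∂_1 − rank ∂_2 = (12 − 5) − 6 = 1, and the invariant factors of ∂_2 are all 1, so H_1 = Z.
  H_2: rank ker ∂_2 − rank ∂_3 = (6 − 6) − 0 = 0, and there is no ∂_3, so H_2 = 0.

H_0 = Z,  H_1 = Z,  H_2 = 0.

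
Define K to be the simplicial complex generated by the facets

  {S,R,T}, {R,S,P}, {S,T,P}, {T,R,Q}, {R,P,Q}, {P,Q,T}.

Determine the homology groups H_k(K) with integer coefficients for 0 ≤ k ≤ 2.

K has 5 vertices, 9 edges, 6 triangles.
rank ∂_0 = 0, rank ∂_1 = 4 ⇒ b_0 = 5 − 0 − 4 = 1; all invariant factors of ∂_1 are 1 so no torsion. So H_0 = Z.
rank ∂_1 = 4, rank ∂_2 = 5 ⇒ b_1 = 9 − 4 − 5 = 0; all invariant factors of ∂_2 are 1 so no torsion. So H_1 = 0.
rank ∂_2 = 5, rank ∂_3 = 0 ⇒ b_2 = 6 − 5 − 0 = 1. So H_2 = Z.

H_0 = Z,  H_1 = 0,  H_2 = Z.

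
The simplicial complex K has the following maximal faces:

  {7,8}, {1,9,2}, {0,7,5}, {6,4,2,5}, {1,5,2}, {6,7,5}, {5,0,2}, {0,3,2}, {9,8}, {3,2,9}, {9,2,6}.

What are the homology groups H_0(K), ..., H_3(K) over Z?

H_0 ≅ Z,  H_1 ≅ Z,  H_2 = 0,  H_3 = 0.

Order the vertices as 0 < 1 < 2 < 3 < 4 < 5 < 6 < 7 < 8 < 9. Listing each simplex with vertices in this order, K has dimension 3 with simplices:

  0-simplices (10): [0], [1], [2], [3], [4], [5], [6], [7], [8], [9]
  1-simplices (21): [0,2], [0,3], [0,5], [0,7], [1,2], [1,5], [1,9], [2,3], [2,4], [2,5], [2,6], [2,9], [3,9], [4,5], [4,6], [5,6], [5,7], [6,7], [6,9], [7,8], [8,9]
  2-simplices (12): [0,2,3], [0,2,5], [0,5,7], [1,2,5], [1,2,9], [2,3,9], [2,4,5], [2,4,6], [2,5,6], [2,6,9], [4,5,6], [5,6,7]
  3-simplices (1): [2,4,5,6]

so the chain groups are C_0 ≅ Z^10, C_1 ≅ Z^21, C_2 ≅ Z^12, C_3 ≅ Z^1.

Boundary ∂_1: C_1 → C_0 sends each edge [p,q] (with p < q) to q − p. For instance
  ∂[4,5] = [5] − [4].
This gives a 10×21 integer matrix of rank 9; reducing to Smith normal form yields diagonal entries (1,1,1,1,1,1,1,1,1).

∂_2: C_2 → C_1 acts by ∂[p,q,r] = [q,r] − [p,r] + [p,q]. For instance
  ∂[2,5,6] = [5,6] − [2,6] + [2,5],
  ∂[0,2,3] = [2,3] − [0,3] + [0,2].
This gives a 21×12 integer matrix of rank 11; reducing to Smith normal form yields diagonal entries (1,1,1,1,1,1,1,1,1,1,1).

∂_3: C_3 → C_2 sends each 3-simplex σ to the alternating sum Σ_i (−1)^i (σ with its i-th vertex removed). For instance
  ∂[2,4,5,6] = [4,5,6] − [2,5,6] + [2,4,6] − [2,4,5].
This gives a 12×1 integer matrix of rank 1; reducing to Smith normal form yields diagonal entries (1).

From H_k ≅ ker(∂_k) / im(∂_{k+1}) we obtain:

  H_0: rank C_0 − rank ∂_1 = 10 − 9 = 1, and the invariant factors of ∂_1 are all 1, so H_0 = Z.
  H_1: rank ker ∂_1 − rank ∂_2 = (21 − 9) − 11 = 1, and the invariant factors of ∂_2 are all 1, so H_1 = Z.
  H_2: rank ker ∂_2 − rank ∂_3 = (12 − 11) − 1 = 0, and the invariant factors of ∂_3 are all 1, so H_2 = 0.
  H_3: rank ker ∂_3 − rank ∂_4 = (1 − 1) − 0 = 0, and there is no ∂_4, so H_3 = 0.

As a check, the Euler characteristic is 10 − 21 + 12 − 1 = 0, which agrees with 1 − 1 + 0 − 0 = 0.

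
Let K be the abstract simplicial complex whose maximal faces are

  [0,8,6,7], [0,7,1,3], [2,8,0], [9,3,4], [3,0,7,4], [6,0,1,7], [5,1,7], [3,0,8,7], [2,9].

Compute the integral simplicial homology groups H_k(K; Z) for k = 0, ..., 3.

Take the total order 0 < 1 < 2 < 3 < 4 < 5 < 6 < 7 < 8 < 9 on the vertex set. Then K (dimension 3) consists of the simplices:

  0-simplices (10): [0], [1], [2], [3], [4], [5], [6], [7], [8], [9]
  1-simplices (23): [0,1], [0,2], [0,3], [0,4], [0,6], [0,7], [0,8], [1,3], [1,5], [1,6], [1,7], [2,8], [2,9], [3,4], [3,7], [3,8], [3,9], [4,7], [4,9], [5,7], [6,7], [6,8], [7,8]
  2-simplices (18): [0,1,3], [0,1,6], [0,1,7], [0,2,8], [0,3,4], [0,3,7], [0,3,8], [0,4,7], [0,6,7], [0,6,8], [0,7,8], [1,3,7], [1,5,7], [1,6,7], [3,4,7], [3,4,9], [3,7,8], [6,7,8]
  3-simplices (5): [0,1,3,7], [0,1,6,7], [0,3,4,7], [0,3,7,8], [0,6,7,8]

giving chain groups C_0 ≅ Z^10, C_1 ≅ Z^23, C_2 ≅ Z^18, C_3 ≅ Z^5.

Boundary ∂_1: C_1 → C_0 is given by ∂[p,q] = [q] − [p]. For instance
  ∂[3,9] = [9] − [3].
The 10×23 boundary matrix has rank 9 and Smith normal form diag(1,1,1,1,1,1,1,1,1).

The boundary map ∂_2: C_2 → C_1 sends each 2-simplex [p,q,r] to [q,r] − [p,r] + [p,q]. For instance
  ∂[3,7,8] = [7,8] − [3,8] + [3,7],
  ∂[0,2,8] = [2,8] − [0,8] + [0,2].
The 23×18 boundary matrix has rank 13 and Smith normal form diag(1,1,1,1,1,1,1,1,1,1,1,1,1).

The boundary map ∂_3: C_3 → C_2 sends each 3-simplex σ to the alternating sum Σ_i (−1)^i (σ with its i-th vertex removed). For instance
  ∂[0,3,4,7] = [3,4,7] − [0,4,7] + [0,3,7] − [0,3,4],
  ∂[0,3,7,8] = [3,7,8] − [0,7,8] + [0,3,8] − [0,3,7].
The 18×5 boundary matrix has rank 5 and Smith normal form diag(1,1,1,1,1).

Reading off H_k = ker ∂_k / im ∂_{k+1}:

  H_0: rank C_0 − rank ∂_1 = 10 − 9 = 1, and the invariant factors of ∂_1 are all 1, so H_0 ≅ Z.
  H_1: rank ker ∂_1 − rank ∂_2 = (23 − 9) − 13 = 1, and the invariant factors of ∂_2 are all 1, so H_1 ≅ Z.
  H_2: rank ker ∂_2 − rank ∂_3 = (18 − 13) − 5 = 0, and the invariant factors of ∂_3 are all 1, so H_2 ≅ 0.
  H_3: rank ker ∂_3 − rank ∂_4 = (5 − 5) − 0 = 0, and there is no ∂_4, so H_3 ≅ 0.

H_0 = Z,  H_1 = Z,  H_2 = 0,  H_3 = 0.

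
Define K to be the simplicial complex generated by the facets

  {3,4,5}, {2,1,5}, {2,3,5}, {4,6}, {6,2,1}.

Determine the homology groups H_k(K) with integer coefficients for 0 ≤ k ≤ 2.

H_0 ≅ Z,  H_1 ≅ Z,  H_2 = 0.

Order the vertices as 1 < 2 < 3 < 4 < 5 < 6. Listing each simplex with vertices in this order, K has dimension 2 with simplices:

  0-simplices (6): [1], [2], [3], [4], [5], [6]
  1-simplices (10): [1,2], [1,5], [1,6], [2,3], [2,5], [2,6], [3,4], [3,5], [4,5], [4,6]
  2-simplices (4): [1,2,5], [1,2,6], [2,3,5], [3,4,5]

Hence C_0 ≅ Z^6, C_1 ≅ Z^10, C_2 ≅ Z^4.

The boundary map ∂_1: C_1 → C_0 maps an edge to its endpoints' difference, ∂[p,q] = q − p. For instance
  ∂[3,5] = [5] − [3].
The resulting 6×10 matrix has rank 5, and its Smith normal form has invariant factors (1,1,1,1,1).

The boundary map ∂_2: C_2 → C_1 acts by ∂[p,q,r] = [q,r] − [p,r] + [p,q]. For instance
  ∂[1,2,6] = [2,6] − [1,6] + [1,2],
  ∂[2,3,5] = [3,5] − [2,5] + [2,3].
As a 10×4 matrix over Z this has rank 4, with invariant factors (1,1,1,1).

Reading off H_k = ker ∂_k / im ∂_{k+1}:

  H_0: rank C_0 − rank ∂_1 = 6 − 5 = 1, and the invariant factors of ∂_1 are all 1, so H_0 ≅ Z.
  H_1: rank ker ∂_1 − rank ∂_2 = (10 − 5) − 4 = 1, and the invariant factors of ∂_2 are all 1, so H_1 ≅ Z.
  H_2: rank ker ∂_2 − rank ∂_3 = (4 − 4) − 0 = 0, and there is no ∂_3, so H_2 ≅ 0.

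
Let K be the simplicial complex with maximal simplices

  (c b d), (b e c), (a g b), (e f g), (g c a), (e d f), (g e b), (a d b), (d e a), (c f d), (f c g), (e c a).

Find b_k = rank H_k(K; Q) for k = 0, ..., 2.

b_0 = 1, b_1 = 0, b_2 = 0.

Take the total order a < b < c < d < e < f < g on the vertex set. Then K (dimension 2) consists of the simplices:

  0-simplices (7): a, b, c, d, e, f, g
  1-simplices (18): ab, ac, ad, ae, ag, bc, bd, be, bg, cd, ce, cf, cg, de, df, ef, eg, fg
  2-simplices (12): abd, abg, ace, acg, ade, bcd, bce, beg, cdf, cfg, def, efg

giving chain groups C_0 ≅ Z^7, C_1 ≅ Z^18, C_2 ≅ Z^12.

∂_1: C_1 → C_0 sends each edge [p,q] (with p < q) to q − p. For instance
  ∂fg = g − f.
As a 7×18 matrix over Z this has rank 6, with invariant factors (1,1,1,1,1,1).

The boundary map ∂_2: C_2 → C_1 sends each 2-simplex [p,q,r] to [q,r] − [p,r] + [p,q]. For instance
  ∂ace = ce − ae + ac,
  ∂efg = fg − eg + ef.
As a 18×12 matrix over Z this has rank 12, with invariant factors (1,1,1,1,1,1,1,1,1,1,1,2).

Reading off H_k = ker ∂_k / im ∂_{k+1}:

  H_0: rank C_0 − rank ∂_1 = 7 − 6 = 1, and the invariant factors of ∂_1 are all 1, so H_0 = Z.
  H_1: rank ker ∂_1 − rank ∂_2 = (18 − 6) − 12 = 0, and ∂_2 has invariant factor 2 > 1, so H_1 = Z/2.
  H_2: rank ker ∂_2 − rank ∂_3 = (12 − 12) − 0 = 0, and there is no ∂_3, so H_2 = 0.

As a check, the Euler characteristic is 7 − 18 + 12 = 1, which agrees with 1 − 0 + 0 = 1.

Hence the Betti numbers are b_0 = 1, b_1 = 0, b_2 = 0.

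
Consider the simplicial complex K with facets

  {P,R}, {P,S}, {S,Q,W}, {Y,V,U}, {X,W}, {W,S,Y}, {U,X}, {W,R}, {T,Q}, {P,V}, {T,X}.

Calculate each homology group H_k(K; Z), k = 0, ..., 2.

H_0 ≅ Z,  H_1 ≅ Z^4,  H_2 = 0.

Order the vertices as P < Q < R < S < T < U < V < W < X < Y. Listing each simplex with vertices in this order, K has dimension 2 with simplices:

  0-simplices (10): P, Q, R, S, T, U, V, W, X, Y
  1-simplices (16): PR, PS, PV, QS, QT, QW, RW, SW, SY, TX, UV, UX, UY, VY, WX, WY
  2-simplices (3): QSW, SWY, UVY

Hence C_0 ≅ Z^10, C_1 ≅ Z^16, C_2 ≅ Z^3.

∂_1: C_1 → C_0 sends each edge [p,q] (with p < q) to q − p. For instance
  ∂QS = S − Q.
The resulting 10×16 matrix has rank 9, and its Smith normal form has invariant factors (1,1,1,1,1,1,1,1,1).

∂_2: C_2 → C_1 sends each 2-simplex [p,q,r] to [q,r] − [p,r] + [p,q]. For instance
  ∂SWY = WY − SY + SW,
  ∂UVY = VY − UY + UV.
This gives a 16×3 integer matrix of rank 3; reducing to Smith normal form yields diagonal entries (1,1,1).

Reading off H_k = ker ∂_k / im ∂_{k+1}:

  H_0: rank C_0 − rank ∂_1 = 10 − 9 = 1, and the invariant factors of ∂_1 are all 1, so H_0 = Z.
  H_1: rank ker ∂_1 − rank ∂_2 = (16 − 9) − 3 = 4, and the invariant factors of ∂_2 are all 1, so H_1 = Z^4.
  H_2: rank ker ∂_2 − rank ∂_3 = (3 − 3) − 0 = 0, and there is no ∂_3, so H_2 = 0.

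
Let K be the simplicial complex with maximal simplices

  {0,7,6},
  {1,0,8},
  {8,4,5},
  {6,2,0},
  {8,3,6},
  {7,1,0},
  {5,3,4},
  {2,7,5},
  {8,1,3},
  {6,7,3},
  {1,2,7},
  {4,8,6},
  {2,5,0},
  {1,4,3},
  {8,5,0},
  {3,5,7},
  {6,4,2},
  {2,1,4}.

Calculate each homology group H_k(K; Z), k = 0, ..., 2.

K has 9 vertices, 27 edges, 18 triangles.
rank ∂_0 = 0, rank ∂_1 = 8 ⇒ b_0 = 9 − 0 − 8 = 1; all invariant factors of ∂_1 are 1 so no torsion. So H_0 ≅ Z.
rank ∂_1 = 8, rank ∂_2 = 18 ⇒ b_1 = 27 − 8 − 18 = 1; ∂_2 has invariant factor(s) [2] giving torsion. So H_1 ≅ Z ⊕ Z_2.
rank ∂_2 = 18, rank ∂_3 = 0 ⇒ b_2 = 18 − 18 − 0 = 0. So H_2 ≅ 0.

H_0 = Z,  H_1 = Z ⊕ Z_2,  H_2 = 0.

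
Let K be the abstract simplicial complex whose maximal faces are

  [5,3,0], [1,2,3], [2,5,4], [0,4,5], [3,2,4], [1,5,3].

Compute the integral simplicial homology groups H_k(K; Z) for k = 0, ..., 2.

Order the vertices as 0 < 1 < 2 < 3 < 4 < 5. Listing each simplex with vertices in this order, K has dimension 2 with simplices:

  0-simplices (6): [0], [1], [2], [3], [4], [5]
  1-simplices (12): [0,3], [0,4], [0,5], [1,2], [1,3], [1,5], [2,3], [2,4], [2,5], [3,4], [3,5], [4,5]
  2-simplices (6): [0,3,5], [0,4,5], [1,2,3], [1,3,5], [2,3,4], [2,4,5]

giving chain groups C_0 ≅ Z^6, C_1 ≅ Z^12, C_2 ≅ Z^6.

Boundary ∂_1: C_1 → C_0 is given by ∂[p,q] = [q] − [p]. For instance
  ∂[0,3] = [3] − [0].
This gives a 6×12 integer matrix of rank 5; reducing to Smith normal form yields diagonal entries (1,1,1,1,1).

∂_2: C_2 → C_1 maps a triangle to the signed sum of its edges. For instance
  ∂[2,3,4] = [3,4] − [2,4] + [2,3],
  ∂[0,4,5] = [4,5] − [0,5] + [0,4].
The resulting 12×6 matrix has rank 6, and its Smith normal form has invariant factors (1,1,1,1,1,1).

Computing H_k = (kernel of ∂_k) / (image of ∂_{k+1}):

  H_0: rank C_0 − rank ∂_1 = 6 − 5 = 1, and the invariant factors of ∂_1 are all 1, so H_0 ≅ Z.
  H_1: rank ker ∂_1 − rank ∂_2 = (12 − 5) − 6 = 1, and the invariant factors of ∂_2 are all 1, so H_1 ≅ Z.
  H_2: rank ker ∂_2 − rank ∂_3 = (6 − 6) − 0 = 0, and there is no ∂_3, so H_2 ≅ 0.

(K is a triangulation of the cylinder S^1 x I.)

H_0 ≅ Z,  H_1 ≅ Z,  H_2 = 0.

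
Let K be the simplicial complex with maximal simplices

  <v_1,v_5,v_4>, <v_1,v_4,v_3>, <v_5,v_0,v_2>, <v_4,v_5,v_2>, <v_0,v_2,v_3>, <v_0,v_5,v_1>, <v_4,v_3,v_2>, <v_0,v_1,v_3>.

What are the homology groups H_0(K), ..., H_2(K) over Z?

K has 6 vertices, 12 edges, 8 triangles.
rank ∂_0 = 0, rank ∂_1 = 5 ⇒ b_0 = 6 − 0 − 5 = 1; all invariant factors of ∂_1 are 1 so no torsion. So H_0 = Z.
rank ∂_1 = 5, rank ∂_2 = 7 ⇒ b_1 = 12 − 5 − 7 = 0; all invariant factors of ∂_2 are 1 so no torsion. So H_1 = 0.
rank ∂_2 = 7, rank ∂_3 = 0 ⇒ b_2 = 8 − 7 − 0 = 1. So H_2 = Z.

H_0 ≅ Z,  H_1 = 0,  H_2 ≅ Z.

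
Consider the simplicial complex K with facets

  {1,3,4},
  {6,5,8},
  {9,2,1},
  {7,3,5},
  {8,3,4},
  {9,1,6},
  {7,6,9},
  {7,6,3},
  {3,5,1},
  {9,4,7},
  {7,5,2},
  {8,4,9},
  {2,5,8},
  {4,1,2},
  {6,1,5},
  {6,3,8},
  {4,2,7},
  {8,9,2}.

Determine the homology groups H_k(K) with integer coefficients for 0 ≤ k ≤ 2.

Fix the vertex order 1 < 2 < 3 < 4 < 5 < 6 < 7 < 8 < 9 and write every simplex with vertices in increasing order. Then dim K = 2 and the simplices of K are:

  0-simplices (9): [1], [2], [3], [4], [5], [6], [7], [8], [9]
  1-simplices (27): (27 of them)
  2-simplices (18): [1,2,4], [1,2,9], [1,3,4], [1,3,5], [1,5,6], [1,6,9], [2,4,7], [2,5,7], [2,5,8], [2,8,9], [3,4,8], [3,5,7], [3,6,7], [3,6,8], [4,7,9], [4,8,9], [5,6,8], [6,7,9]

so the chain groups are C_0 ≅ Z^9, C_1 ≅ Z^27, C_2 ≅ Z^18.

The boundary map ∂_1: C_1 → C_0 sends each edge [p,q] (with p < q) to q − p.
This gives a 9×27 integer matrix of rank 8; reducing to Smith normal form yields diagonal entries (1,1,1,1,1,1,1,1).

Boundary ∂_2: C_2 → C_1 maps a triangle to the signed sum of its edges. For instance
  ∂[6,7,9] = [7,9] − [6,9] + [6,7],
  ∂[5,6,8] = [6,8] − [5,8] + [5,6].
This gives a 27×18 integer matrix of rank 18; reducing to Smith normal form yields diagonal entries (1,1,1,1,1,1,1,1,1,1,1,1,1,1,1,1,1,2).

Computing H_k = (kernel of ∂_k) / (image of ∂_{k+1}):

  H_0: rank C_0 − rank ∂_1 = 9 − 8 = 1, and the invariant factors of ∂_1 are all 1, so H_0 ≅ Z.
  H_1: rank ker ∂_1 − rank ∂_2 = (27 − 8) − 18 = 1, and ∂_2 has invariant factor 2 > 1, so H_1 ≅ Z ⊕ Z/2Z.
  H_2: rank ker ∂_2 − rank ∂_3 = (18 − 18) − 0 = 0, and there is no ∂_3, so H_2 ≅ 0.

(K is a triangulation of the Klein bottle.)

H_0 = Z,  H_1 = Z ⊕ Z/2Z,  H_2 = 0.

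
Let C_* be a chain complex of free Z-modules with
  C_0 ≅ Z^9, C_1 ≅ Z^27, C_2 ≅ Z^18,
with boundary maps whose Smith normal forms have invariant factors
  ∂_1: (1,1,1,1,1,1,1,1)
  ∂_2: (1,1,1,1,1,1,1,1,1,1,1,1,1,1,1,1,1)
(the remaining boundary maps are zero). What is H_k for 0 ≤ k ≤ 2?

H_0 = Z,  H_1 = Z^2,  H_2 = Z.

H_0: b_0 = 9 − 0 − 8 = 1; torsion from ∂_1 factors > 1: none. So H_0 = Z.
H_1: b_1 = 27 − 8 − 17 = 2; torsion from ∂_2 factors > 1: none. So H_1 = Z^2.
H_2: b_2 = 18 − 17 − 0 = 1; torsion from ∂_3 factors > 1: none. So H_2 = Z.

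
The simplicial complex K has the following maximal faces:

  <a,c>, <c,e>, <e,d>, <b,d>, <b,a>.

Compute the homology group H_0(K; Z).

H_0 ≅ Z.

Take the total order a < b < c < d < e on the vertex set. Then K (dimension 1) consists of the simplices:

  0-simplices (5): a, b, c, d, e
  1-simplices (5): ab, ac, bd, ce, de

so the chain groups are C_0 ≅ Z^5, C_1 ≅ Z^5.

The boundary map ∂_1: C_1 → C_0 maps an edge to its endpoints' difference, ∂[p,q] = q − p. For instance
  ∂ce = e − c.
This gives a 5×5 integer matrix of rank 4; reducing to Smith normal form yields diagonal entries (1,1,1,1).

Computing H_k = (kernel of ∂_k) / (image of ∂_{k+1}):

  H_0: rank C_0 − rank ∂_1 = 5 − 4 = 1, and the invariant factors of ∂_1 are all 1, so H_0 ≅ Z.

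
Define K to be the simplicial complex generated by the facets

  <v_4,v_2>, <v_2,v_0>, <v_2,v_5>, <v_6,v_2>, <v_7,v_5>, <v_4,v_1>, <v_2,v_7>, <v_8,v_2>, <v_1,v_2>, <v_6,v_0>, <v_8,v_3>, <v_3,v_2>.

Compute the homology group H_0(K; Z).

H_0 = Z.

Take the total order v_0 < v_1 < v_2 < v_3 < v_4 < v_5 < v_6 < v_7 < v_8 on the vertex set. Then K (dimension 1) consists of the simplices:

  0-simplices (9): [v_0], [v_1], [v_2], [v_3], [v_4], [v_5], [v_6], [v_7], [v_8]
  1-simplices (12): [v_0,v_2], [v_0,v_6], [v_1,v_2], [v_1,v_4], [v_2,v_3], [v_2,v_4], [v_2,v_5], [v_2,v_6], [v_2,v_7], [v_2,v_8], [v_3,v_8], [v_5,v_7]

Hence C_0 ≅ Z^9, C_1 ≅ Z^12.

∂_1: C_1 → C_0 is given by ∂[p,q] = [q] − [p]. For instance
  ∂[v_1,v_2] = [v_2] − [v_1].
As a 9×12 matrix over Z this has rank 8, with invariant factors (1,1,1,1,1,1,1,1).

Now H_k = ker ∂_k / im ∂_{k+1}, so:

  H_0: rank C_0 − rank ∂_1 = 9 − 8 = 1, and the invariant factors of ∂_1 are all 1, so H_0 = Z.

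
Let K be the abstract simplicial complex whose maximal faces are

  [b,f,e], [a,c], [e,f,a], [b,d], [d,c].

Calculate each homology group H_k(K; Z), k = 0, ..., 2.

H_0 ≅ Z,  H_1 ≅ Z,  H_2 = 0.

We work with the vertex ordering a < b < c < d < e < f. The simplices of K, each written with vertices in increasing order, are:

  0-simplices (6): a, b, c, d, e, f
  1-simplices (8): ac, ae, af, bd, be, bf, cd, ef
  2-simplices (2): aef, bef

Hence C_0 ≅ Z^6, C_1 ≅ Z^8, C_2 ≅ Z^2.

∂_1: C_1 → C_0 is given by ∂[p,q] = [q] − [p]. For instance
  ∂bd = d − b.
The 6×8 boundary matrix has rank 5 and Smith normal form diag(1,1,1,1,1).

The boundary map ∂_2: C_2 → C_1 acts by ∂[p,q,r] = [q,r] − [p,r] + [p,q]. For instance
  ∂aef = ef − af + ae,
  ∂bef = ef − bf + be.
As a 8×2 matrix over Z this has rank 2, with invariant factors (1,1).

Computing H_k = (kernel of ∂_k) / (image of ∂_{k+1}):

  H_0: rank C_0 − rank ∂_1 = 6 − 5 = 1, and the invariant factors of ∂_1 are all 1, so H_0 ≅ Z.
  H_1: rank ker ∂_1 − rank ∂_2 = (8 − 5) − 2 = 1, and the invariant factors of ∂_2 are all 1, so H_1 ≅ Z.
  H_2: rank ker ∂_2 − rank ∂_3 = (2 − 2) − 0 = 0, and there is no ∂_3, so H_2 ≅ 0.

As a check, the Euler characteristic is 6 − 8 + 2 = 0, which agrees with 1 − 1 + 0 = 0.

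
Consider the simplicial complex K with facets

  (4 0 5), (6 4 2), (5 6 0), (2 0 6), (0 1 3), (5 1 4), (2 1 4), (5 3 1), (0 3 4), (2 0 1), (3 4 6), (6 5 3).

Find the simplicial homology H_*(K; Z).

H_0 ≅ Z,  H_1 ≅ Z/2Z,  H_2 = 0.

Fix the vertex order 0 < 1 < 2 < 3 < 4 < 5 < 6 and write every simplex with vertices in increasing order. Then dim K = 2 and the simplices of K are:

  0-simplices (7): [0], [1], [2], [3], [4], [5], [6]
  1-simplices (18): [0,1], [0,2], [0,3], [0,4], [0,5], [0,6], [1,2], [1,3], [1,4], [1,5], [2,4], [2,6], [3,4], [3,5], [3,6], [4,5], [4,6], [5,6]
  2-simplices (12): [0,1,2], [0,1,3], [0,2,6], [0,3,4], [0,4,5], [0,5,6], [1,2,4], [1,3,5], [1,4,5], [2,4,6], [3,4,6], [3,5,6]

Hence C_0 ≅ Z^7, C_1 ≅ Z^18, C_2 ≅ Z^12.

∂_1: C_1 → C_0 sends each edge [p,q] (with p < q) to q − p. For instance
  ∂[1,2] = [2] − [1].
This gives a 7×18 integer matrix of rank 6; reducing to Smith normal form yields diagonal entries (1,1,1,1,1,1).

∂_2: C_2 → C_1 sends each 2-simplex [p,q,r] to [q,r] − [p,r] + [p,q]. For instance
  ∂[0,1,3] = [1,3] − [0,3] + [0,1],
  ∂[0,3,4] = [3,4] − [0,4] + [0,3].
The 18×12 boundary matrix has rank 12 and Smith normal form diag(1,1,1,1,1,1,1,1,1,1,1,2).

Computing H_k = (kernel of ∂_k) / (image of ∂_{k+1}):

  H_0: rank C_0 − rank ∂_1 = 7 − 6 = 1, and the invariant factors of ∂_1 are all 1, so H_0 ≅ Z.
  H_1: rank ker ∂_1 − rank ∂_2 = (18 − 6) − 12 = 0, and ∂_2 has invariant factor 2 > 1, so H_1 ≅ Z/2Z.
  H_2: rank ker ∂_2 − rank ∂_3 = (12 − 12) − 0 = 0, and there is no ∂_3, so H_2 ≅ 0.

As a check, the Euler characteristic is 7 − 18 + 12 = 1, which agrees with 1 − 0 + 0 = 1.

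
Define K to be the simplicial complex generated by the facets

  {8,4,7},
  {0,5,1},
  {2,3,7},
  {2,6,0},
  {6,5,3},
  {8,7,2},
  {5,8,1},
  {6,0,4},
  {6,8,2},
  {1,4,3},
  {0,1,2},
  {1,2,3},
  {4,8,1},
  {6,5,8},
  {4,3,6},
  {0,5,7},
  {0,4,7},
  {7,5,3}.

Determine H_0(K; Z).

H_0 = Z.

We work with the vertex ordering 0 < 1 < 2 < 3 < 4 < 5 < 6 < 7 < 8. The simplices of K, each written with vertices in increasing order, are:

  0-simplices (9): [0], [1], [2], [3], [4], [5], [6], [7], [8]
  1-simplices (27): (27 of them)
  2-simplices (18): [0,1,2], [0,1,5], [0,2,6], [0,4,6], [0,4,7], [0,5,7], [1,2,3], [1,3,4], [1,4,8], [1,5,8], [2,3,7], [2,6,8], [2,7,8], [3,4,6], [3,5,6], [3,5,7], [4,7,8], [5,6,8]

Hence C_0 ≅ Z^9, C_1 ≅ Z^27, C_2 ≅ Z^18.

The boundary map ∂_1: C_1 → C_0 is given by ∂[p,q] = [q] − [p]. For instance
  ∂[0,1] = [1] − [0].
This gives a 9×27 integer matrix of rank 8; reducing to Smith normal form yields diagonal entries (1,1,1,1,1,1,1,1).

Boundary ∂_2: C_2 → C_1 acts by ∂[p,q,r] = [q,r] − [p,r] + [p,q]. For instance
  ∂[3,5,6] = [5,6] − [3,6] + [3,5],
  ∂[0,2,6] = [2,6] − [0,6] + [0,2].
The 27×18 boundary matrix has rank 17 and Smith normal form diag(1,1,1,1,1,1,1,1,1,1,1,1,1,1,1,1,1).

Computing H_k = (kernel of ∂_k) / (image of ∂_{k+1}):

  H_0: rank C_0 − rank ∂_1 = 9 − 8 = 1, and the invariant factors of ∂_1 are all 1, so H_0 = Z.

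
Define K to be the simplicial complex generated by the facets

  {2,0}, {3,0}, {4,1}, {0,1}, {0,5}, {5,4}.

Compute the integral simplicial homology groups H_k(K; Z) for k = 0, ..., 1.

We work with the vertex ordering 0 < 1 < 2 < 3 < 4 < 5. The simplices of K, each written with vertices in increasing order, are:

  0-simplices (6): [0], [1], [2], [3], [4], [5]
  1-simplices (6): [0,1], [0,2], [0,3], [0,5], [1,4], [4,5]

so the chain groups are C_0 ≅ Z^6, C_1 ≅ Z^6.

Boundary ∂_1: C_1 → C_0 is given by ∂[p,q] = [q] − [p]. For instance
  ∂[0,2] = [2] − [0].
This gives a 6×6 integer matrix of rank 5; reducing to Smith normal form yields diagonal entries (1,1,1,1,1).

Now H_k = ker ∂_k / im ∂_{k+1}, so:

  H_0: rank C_0 − rank ∂_1 = 6 − 5 = 1, and the invariant factors of ∂_1 are all 1, so H_0 = Z.
  H_1: rank ker ∂_1 − rank ∂_2 = (6 − 5) − 0 = 1, and there is no ∂_2, so H_1 = Z.

H_0 ≅ Z,  H_1 ≅ Z.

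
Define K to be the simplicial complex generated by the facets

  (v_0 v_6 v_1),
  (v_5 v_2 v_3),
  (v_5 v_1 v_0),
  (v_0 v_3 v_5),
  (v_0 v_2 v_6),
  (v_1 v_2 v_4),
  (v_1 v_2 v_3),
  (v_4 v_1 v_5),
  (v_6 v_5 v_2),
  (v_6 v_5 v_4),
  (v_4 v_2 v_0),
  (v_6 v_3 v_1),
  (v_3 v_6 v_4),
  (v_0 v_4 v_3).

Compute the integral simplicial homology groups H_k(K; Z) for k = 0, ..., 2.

H_0 ≅ Z,  H_1 ≅ Z^2,  H_2 ≅ Z.

Fix the vertex order v_0 < v_1 < v_2 < v_3 < v_4 < v_5 < v_6 and write every simplex with vertices in increasing order. Then dim K = 2 and the simplices of K are:

  0-simplices (7): [v_0], [v_1], [v_2], [v_3], [v_4], [v_5], [v_6]
  1-simplices (21): (21 of them)
  2-simplices (14): (14 of them)

giving chain groups C_0 ≅ Z^7, C_1 ≅ Z^21, C_2 ≅ Z^14.

The boundary map ∂_1: C_1 → C_0 maps an edge to its endpoints' difference, ∂[p,q] = q − p. For instance
  ∂[v_2,v_6] = [v_6] − [v_2].
The 7×21 boundary matrix has rank 6 and Smith normal form diag(1,1,1,1,1,1).

∂_2: C_2 → C_1 sends each 2-simplex [p,q,r] to [q,r] − [p,r] + [p,q]. For instance
  ∂[v_0,v_2,v_4] = [v_2,v_4] − [v_0,v_4] + [v_0,v_2],
  ∂[v_1,v_2,v_3] = [v_2,v_3] − [v_1,v_3] + [v_1,v_2].
This gives a 21×14 integer matrix of rank 13; reducing to Smith normal form yields diagonal entries (1,1,1,1,1,1,1,1,1,1,1,1,1).

From H_k ≅ ker(∂_k) / im(∂_{k+1}) we obtain:

  H_0: rank C_0 − rank ∂_1 = 7 − 6 = 1, and the invariant factors of ∂_1 are all 1, so H_0 = Z.
  H_1: rank ker ∂_1 − rank ∂_2 = (21 − 6) − 13 = 2, and the invariant factors of ∂_2 are all 1, so H_1 = Z^2.
  H_2: rank ker ∂_2 − rank ∂_3 = (14 − 13) − 0 = 1, and there is no ∂_3, so H_2 = Z.

As a check, the Euler characteristic is 7 − 21 + 14 = 0, which agrees with 1 − 2 + 1 = 0.
(K is a triangulation of the torus T^2.)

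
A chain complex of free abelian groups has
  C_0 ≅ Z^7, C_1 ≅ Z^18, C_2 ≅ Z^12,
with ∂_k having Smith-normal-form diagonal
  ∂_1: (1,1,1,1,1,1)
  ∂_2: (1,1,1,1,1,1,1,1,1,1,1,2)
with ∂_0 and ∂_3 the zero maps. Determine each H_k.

H_0: b_0 = 7 − 0 − 6 = 1; torsion from ∂_1 factors > 1: none. So H_0 ≅ Z.
H_1: b_1 = 18 − 6 − 12 = 0; torsion from ∂_2 factors > 1: [2]. So H_1 ≅ Z_2.
H_2: b_2 = 12 − 12 − 0 = 0; torsion from ∂_3 factors > 1: none. So H_2 ≅ 0.

H_0 ≅ Z,  H_1 ≅ Z_2,  H_2 = 0.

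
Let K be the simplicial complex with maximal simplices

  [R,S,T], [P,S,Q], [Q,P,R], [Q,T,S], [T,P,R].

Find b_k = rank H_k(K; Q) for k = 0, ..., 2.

b_0 = 1, b_1 = 1, b_2 = 0.

Order the vertices as P < Q < R < S < T. Listing each simplex with vertices in this order, K has dimension 2 with simplices:

  0-simplices (5): P, Q, R, S, T
  1-simplices (10): PQ, PR, PS, PT, QR, QS, QT, RS, RT, ST
  2-simplices (5): PQR, PQS, PRT, QST, RST

so the chain groups are C_0 ≅ Z^5, C_1 ≅ Z^10, C_2 ≅ Z^5.

The boundary map ∂_1: C_1 → C_0 sends each edge [p,q] (with p < q) to q − p.
This gives a 5×10 integer matrix of rank 4; reducing to Smith normal form yields diagonal entries (1,1,1,1).

Boundary ∂_2: C_2 → C_1 acts by ∂[p,q,r] = [q,r] − [p,r] + [p,q]. For instance
  ∂RST = ST − RT + RS,
  ∂QST = ST − QT + QS.
This gives a 10×5 integer matrix of rank 5; reducing to Smith normal form yields diagonal entries (1,1,1,1,1).

From H_k ≅ ker(∂_k) / im(∂_{k+1}) we obtain:

  H_0: rank C_0 − rank ∂_1 = 5 − 4 = 1, and the invariant factors of ∂_1 are all 1, so H_0 ≅ Z.
  H_1: rank ker ∂_1 − rank ∂_2 = (10 − 4) − 5 = 1, and the invariant factors of ∂_2 are all 1, so H_1 ≅ Z.
  H_2: rank ker ∂_2 − rank ∂_3 = (5 − 5) − 0 = 0, and there is no ∂_3, so H_2 ≅ 0.

As a check, the Euler characteristic is 5 − 10 + 5 = 0, which agrees with 1 − 1 + 0 = 0.

Hence the Betti numbers are b_0 = 1, b_1 = 1, b_2 = 0.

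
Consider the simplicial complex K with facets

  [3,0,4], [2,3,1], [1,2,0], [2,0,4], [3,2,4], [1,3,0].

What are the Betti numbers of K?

Fix the vertex order 0 < 1 < 2 < 3 < 4 and write every simplex with vertices in increasing order. Then dim K = 2 and the simplices of K are:

  0-simplices (5): [0], [1], [2], [3], [4]
  1-simplices (9): [0,1], [0,2], [0,3], [0,4], [1,2], [1,3], [2,3], [2,4], [3,4]
  2-simplices (6): [0,1,2], [0,1,3], [0,2,4], [0,3,4], [1,2,3], [2,3,4]

Hence C_0 ≅ Z^5, C_1 ≅ Z^9, C_2 ≅ Z^6.

Boundary ∂_1: C_1 → C_0 is given by ∂[p,q] = [q] − [p]. For instance
  ∂[2,4] = [4] − [2].
The resulting 5×9 matrix has rank 4, and its Smith normal form has invariant factors (1,1,1,1).

Boundary ∂_2: C_2 → C_1 sends each 2-simplex [p,q,r] to [q,r] − [p,r] + [p,q]. For instance
  ∂[0,2,4] = [2,4] − [0,4] + [0,2],
  ∂[0,1,3] = [1,3] − [0,3] + [0,1].
As a 9×6 matrix over Z this has rank 5, with invariant factors (1,1,1,1,1).

Now H_k = ker ∂_k / im ∂_{k+1}, so:

  H_0: rank C_0 − rank ∂_1 = 5 − 4 = 1, and the invariant factors of ∂_1 are all 1, so H_0 = Z.
  H_1: rank ker ∂_1 − rank ∂_2 = (9 − 4) − 5 = 0, and the invariant factors of ∂_2 are all 1, so H_1 = 0.
  H_2: rank ker ∂_2 − rank ∂_3 = (6 − 5) − 0 = 1, and there is no ∂_3, so H_2 = Z.

As a check, the Euler characteristic is 5 − 9 + 6 = 2, which agrees with 1 − 0 + 1 = 2.

Hence the Betti numbers are b_0 = 1, b_1 = 0, b_2 = 1.

b_0 = 1, b_1 = 0, b_2 = 1.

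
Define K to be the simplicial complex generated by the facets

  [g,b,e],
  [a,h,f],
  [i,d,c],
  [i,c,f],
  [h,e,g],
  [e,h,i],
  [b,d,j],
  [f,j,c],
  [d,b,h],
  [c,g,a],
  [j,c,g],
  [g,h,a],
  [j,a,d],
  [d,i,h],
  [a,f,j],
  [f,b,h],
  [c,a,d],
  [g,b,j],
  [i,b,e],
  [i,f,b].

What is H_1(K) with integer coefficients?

H_1 ≅ Z ⊕ Z/2.

Fix the vertex order a < b < c < d < e < f < g < h < i < j and write every simplex with vertices in increasing order. Then dim K = 2 and the simplices of K are:

  0-simplices (10): a, b, c, d, e, f, g, h, i, j
  1-simplices (30): ac, ad, af, ag, ah, aj, bd, be, bf, bg, bh, bi, bj, cd, cf, cg, ci, cj, dh, di, dj, eg, eh, ei, fh, fi, fj, gh, gj, hi
  2-simplices (20): acd, acg, adj, afh, afj, agh, bdh, bdj, beg, bei, bfh, bfi, bgj, cdi, cfi, cfj, cgj, dhi, egh, ehi

giving chain groups C_0 ≅ Z^10, C_1 ≅ Z^30, C_2 ≅ Z^20.

Boundary ∂_1: C_1 → C_0 is given by ∂[p,q] = [q] − [p]. For instance
  ∂eh = h − e.
The resulting 10×30 matrix has rank 9, and its Smith normal form has invariant factors (1,1,1,1,1,1,1,1,1).

∂_2: C_2 → C_1 sends each 2-simplex [p,q,r] to [q,r] − [p,r] + [p,q]. For instance
  ∂ehi = hi − ei + eh,
  ∂adj = dj − aj + ad.
This gives a 30×20 integer matrix of rank 20; reducing to Smith normal form yields diagonal entries (1,1,1,1,1,1,1,1,1,1,1,1,1,1,1,1,1,1,1,2).

Reading off H_k = ker ∂_k / im ∂_{k+1}:

  H_1: rank ker ∂_1 − rank ∂_2 = (30 − 9) − 20 = 1, and ∂_2 has invariant factor 2 > 1, so H_1 ≅ Z ⊕ Z/2.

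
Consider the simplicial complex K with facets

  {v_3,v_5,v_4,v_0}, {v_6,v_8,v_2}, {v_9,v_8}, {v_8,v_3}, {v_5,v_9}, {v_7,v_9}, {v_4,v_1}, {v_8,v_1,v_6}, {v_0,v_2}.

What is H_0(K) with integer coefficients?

H_0 ≅ Z.

We work with the vertex ordering v_0 < v_1 < v_2 < v_3 < v_4 < v_5 < v_6 < v_7 < v_8 < v_9. The simplices of K, each written with vertices in increasing order, are:

  0-simplices (10): [v_0], [v_1], [v_2], [v_3], [v_4], [v_5], [v_6], [v_7], [v_8], [v_9]
  1-simplices (17): (17 of them)
  2-simplices (6): [v_0,v_3,v_4], [v_0,v_3,v_5], [v_0,v_4,v_5], [v_1,v_6,v_8], [v_2,v_6,v_8], [v_3,v_4,v_5]
  3-simplices (1): [v_0,v_3,v_4,v_5]

giving chain groups C_0 ≅ Z^10, C_1 ≅ Z^17, C_2 ≅ Z^6, C_3 ≅ Z^1.

The boundary map ∂_1: C_1 → C_0 sends each edge [p,q] (with p < q) to q − p.
The 10×17 boundary matrix has rank 9 and Smith normal form diag(1,1,1,1,1,1,1,1,1).

∂_2: C_2 → C_1 maps a triangle to the signed sum of its edges. For instance
  ∂[v_0,v_3,v_4] = [v_3,v_4] − [v_0,v_4] + [v_0,v_3],
  ∂[v_0,v_3,v_5] = [v_3,v_5] − [v_0,v_5] + [v_0,v_3].
This gives a 17×6 integer matrix of rank 5; reducing to Smith normal form yields diagonal entries (1,1,1,1,1).

∂_3: C_3 → C_2 sends each 3-simplex σ to the alternating sum Σ_i (−1)^i (σ with its i-th vertex removed). For instance
  ∂[v_0,v_3,v_4,v_5] = [v_3,v_4,v_5] − [v_0,v_4,v_5] + [v_0,v_3,v_5] − [v_0,v_3,v_4].
The resulting 6×1 matrix has rank 1, and its Smith normal form has invariant factors (1).

Reading off H_k = ker ∂_k / im ∂_{k+1}:

  H_0: rank C_0 − rank ∂_1 = 10 − 9 = 1, and the invariant factors of ∂_1 are all 1, so H_0 = Z.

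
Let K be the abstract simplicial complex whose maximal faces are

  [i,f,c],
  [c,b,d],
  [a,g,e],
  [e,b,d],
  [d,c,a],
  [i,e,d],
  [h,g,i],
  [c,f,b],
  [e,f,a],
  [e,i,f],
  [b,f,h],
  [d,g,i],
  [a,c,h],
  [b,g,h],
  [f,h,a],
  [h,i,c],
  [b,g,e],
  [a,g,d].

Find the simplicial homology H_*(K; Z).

Fix the vertex order a < b < c < d < e < f < g < h < i and write every simplex with vertices in increasing order. Then dim K = 2 and the simplices of K are:

  0-simplices (9): a, b, c, d, e, f, g, h, i
  1-simplices (27): ac, ad, ae, af, ag, ah, bc, bd, be, bf, bg, bh, cd, cf, ch, ci, de, dg, di, ef, eg, ei, fh, fi, gh, gi, hi
  2-simplices (18): acd, ach, adg, aef, aeg, afh, bcd, bcf, bde, beg, bfh, bgh, cfi, chi, dei, dgi, efi, ghi

giving chain groups C_0 ≅ Z^9, C_1 ≅ Z^27, C_2 ≅ Z^18.

∂_1: C_1 → C_0 sends each edge [p,q] (with p < q) to q − p. For instance
  ∂hi = i − h.
This gives a 9×27 integer matrix of rank 8; reducing to Smith normal form yields diagonal entries (1,1,1,1,1,1,1,1).

Boundary ∂_2: C_2 → C_1 maps a triangle to the signed sum of its edges. For instance
  ∂dgi = gi − di + dg,
  ∂dei = ei − di + de.
The resulting 27×18 matrix has rank 18, and its Smith normal form has invariant factors (1,1,1,1,1,1,1,1,1,1,1,1,1,1,1,1,1,2).

Now H_k = ker ∂_k / im ∂_{k+1}, so:

  H_0: rank C_0 − rank ∂_1 = 9 − 8 = 1, and the invariant factors of ∂_1 are all 1, so H_0 ≅ Z.
  H_1: rank ker ∂_1 − rank ∂_2 = (27 − 8) − 18 = 1, and ∂_2 has invariant factor 2 > 1, so H_1 ≅ Z ⊕ Z/2.
  H_2: rank ker ∂_2 − rank ∂_3 = (18 − 18) − 0 = 0, and there is no ∂_3, so H_2 ≅ 0.

(K is a triangulation of the Klein bottle.)

H_0 = Z,  H_1 = Z ⊕ Z/2,  H_2 = 0.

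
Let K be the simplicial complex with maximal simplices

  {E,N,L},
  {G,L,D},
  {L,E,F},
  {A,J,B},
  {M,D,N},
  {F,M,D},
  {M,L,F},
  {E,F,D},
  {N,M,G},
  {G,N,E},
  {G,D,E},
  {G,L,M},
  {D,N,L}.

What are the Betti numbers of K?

b_0 = 2, b_1 = 0, b_2 = 0.

Fix the vertex order A < B < D < E < F < G < J < L < M < N and write every simplex with vertices in increasing order. Then dim K = 2 and the simplices of K are:

  0-simplices (10): A, B, D, E, F, G, J, L, M, N
  1-simplices (21): AB, AJ, BJ, DE, DF, DG, DL, DM, DN, EF, EG, EL, EN, FL, FM, GL, GM, GN, LM, LN, MN
  2-simplices (13): ABJ, DEF, DEG, DFM, DGL, DLN, DMN, EFL, EGN, ELN, FLM, GLM, GMN

so the chain groups are C_0 ≅ Z^10, C_1 ≅ Z^21, C_2 ≅ Z^13.

Boundary ∂_1: C_1 → C_0 sends each edge [p,q] (with p < q) to q − p. For instance
  ∂AJ = J − A.
This gives a 10×21 integer matrix of rank 8; reducing to Smith normal form yields diagonal entries (1,1,1,1,1,1,1,1).

The boundary map ∂_2: C_2 → C_1 maps a triangle to the signed sum of its edges. For instance
  ∂DLN = LN − DN + DL,
  ∂DGL = GL − DL + DG.
The 21×13 boundary matrix has rank 13 and Smith normal form diag(1,1,1,1,1,1,1,1,1,1,1,1,2).

From H_k ≅ ker(∂_k) / im(∂_{k+1}) we obtain:

  H_0: rank C_0 − rank ∂_1 = 10 − 8 = 2, and the invariant factors of ∂_1 are all 1, so H_0 ≅ Z^2.
  H_1: rank ker ∂_1 − rank ∂_2 = (21 − 8) − 13 = 0, and ∂_2 has invariant factor 2 > 1, so H_1 ≅ Z/2Z.
  H_2: rank ker ∂_2 − rank ∂_3 = (13 − 13) − 0 = 0, and there is no ∂_3, so H_2 ≅ 0.

(K is a triangulation of the disjoint union of the 2-simplex and the real projective plane RP^2.)

Hence the Betti numbers are b_0 = 2, b_1 = 0, b_2 = 0.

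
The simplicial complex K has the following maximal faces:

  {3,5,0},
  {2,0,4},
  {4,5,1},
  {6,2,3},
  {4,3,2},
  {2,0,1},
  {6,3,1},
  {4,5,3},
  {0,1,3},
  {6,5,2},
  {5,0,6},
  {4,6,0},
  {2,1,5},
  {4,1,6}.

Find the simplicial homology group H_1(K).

Fix the vertex order 0 < 1 < 2 < 3 < 4 < 5 < 6 and write every simplex with vertices in increasing order. Then dim K = 2 and the simplices of K are:

  0-simplices (7): [0], [1], [2], [3], [4], [5], [6]
  1-simplices (21): [0,1], [0,2], [0,3], [0,4], [0,5], [0,6], [1,2], [1,3], [1,4], [1,5], [1,6], [2,3], [2,4], [2,5], [2,6], [3,4], [3,5], [3,6], [4,5], [4,6], [5,6]
  2-simplices (14): [0,1,2], [0,1,3], [0,2,4], [0,3,5], [0,4,6], [0,5,6], [1,2,5], [1,3,6], [1,4,5], [1,4,6], [2,3,4], [2,3,6], [2,5,6], [3,4,5]

Hence C_0 ≅ Z^7, C_1 ≅ Z^21, C_2 ≅ Z^14.

∂_1: C_1 → C_0 is given by ∂[p,q] = [q] − [p]. For instance
  ∂[0,2] = [2] − [0].
The 7×21 boundary matrix has rank 6 and Smith normal form diag(1,1,1,1,1,1).

Boundary ∂_2: C_2 → C_1 acts by ∂[p,q,r] = [q,r] − [p,r] + [p,q]. For instance
  ∂[0,1,3] = [1,3] − [0,3] + [0,1],
  ∂[1,3,6] = [3,6] − [1,6] + [1,3].
As a 21×14 matrix over Z this has rank 13, with invariant factors (1,1,1,1,1,1,1,1,1,1,1,1,1).

From H_k ≅ ker(∂_k) / im(∂_{k+1}) we obtain:

  H_1: rank ker ∂_1 − rank ∂_2 = (21 − 6) − 13 = 2, and the invariant factors of ∂_2 are all 1, so H_1 = Z^2.

H_1 = Z^2.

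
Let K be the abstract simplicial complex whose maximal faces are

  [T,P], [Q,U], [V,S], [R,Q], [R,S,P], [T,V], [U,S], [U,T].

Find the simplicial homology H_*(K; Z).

H_0 ≅ Z,  H_1 ≅ Z^3,  H_2 = 0.

Take the total order P < Q < R < S < T < U < V on the vertex set. Then K (dimension 2) consists of the simplices:

  0-simplices (7): P, Q, R, S, T, U, V
  1-simplices (10): PR, PS, PT, QR, QU, RS, SU, SV, TU, TV
  2-simplices (1): PRS

Hence C_0 ≅ Z^7, C_1 ≅ Z^10, C_2 ≅ Z^1.

Boundary ∂_1: C_1 → C_0 maps an edge to its endpoints' difference, ∂[p,q] = q − p. For instance
  ∂PT = T − P.
The resulting 7×10 matrix has rank 6, and its Smith normal form has invariant factors (1,1,1,1,1,1).

∂_2: C_2 → C_1 acts by ∂[p,q,r] = [q,r] − [p,r] + [p,q]. For instance
  ∂PRS = RS − PS + PR.
This gives a 10×1 integer matrix of rank 1; reducing to Smith normal form yields diagonal entries (1).

Computing H_k = (kernel of ∂_k) / (image of ∂_{k+1}):

  H_0: rank C_0 − rank ∂_1 = 7 − 6 = 1, and the invariant factors of ∂_1 are all 1, so H_0 ≅ Z.
  H_1: rank ker ∂_1 − rank ∂_2 = (10 − 6) − 1 = 3, and the invariant factors of ∂_2 are all 1, so H_1 ≅ Z^3.
  H_2: rank ker ∂_2 − rank ∂_3 = (1 − 1) − 0 = 0, and there is no ∂_3, so H_2 ≅ 0.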